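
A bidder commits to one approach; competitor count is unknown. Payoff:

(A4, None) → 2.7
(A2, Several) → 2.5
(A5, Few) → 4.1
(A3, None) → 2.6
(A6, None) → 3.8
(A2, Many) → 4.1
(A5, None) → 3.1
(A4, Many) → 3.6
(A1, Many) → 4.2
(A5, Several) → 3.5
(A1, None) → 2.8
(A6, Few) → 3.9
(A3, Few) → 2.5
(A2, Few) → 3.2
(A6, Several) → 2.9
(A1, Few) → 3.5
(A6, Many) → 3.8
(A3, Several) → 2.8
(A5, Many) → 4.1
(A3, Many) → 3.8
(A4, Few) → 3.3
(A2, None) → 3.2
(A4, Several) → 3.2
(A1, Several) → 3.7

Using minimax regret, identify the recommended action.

A5

Column bests: None=3.8, Few=4.1, Several=3.7, Many=4.2.
A1 regrets: 1.0, 0.6, 0.0, 0.0 → max 1.0
A2 regrets: 0.6, 0.9, 1.2, 0.1 → max 1.2
A3 regrets: 1.2, 1.6, 0.9, 0.4 → max 1.6
A4 regrets: 1.1, 0.8, 0.5, 0.6 → max 1.1
A5 regrets: 0.7, 0.0, 0.2, 0.1 → max 0.7
A6 regrets: 0.0, 0.2, 0.8, 0.4 → max 0.8
Smallest max regret = 0.7 → A5.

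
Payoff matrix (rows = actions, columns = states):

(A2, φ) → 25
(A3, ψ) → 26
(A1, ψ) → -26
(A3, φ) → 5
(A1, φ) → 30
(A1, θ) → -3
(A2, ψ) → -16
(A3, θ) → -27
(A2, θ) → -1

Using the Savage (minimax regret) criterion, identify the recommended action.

Column bests: θ=-1, φ=30, ψ=26.
A1 regrets: 2, 0, 52 → max 52
A2 regrets: 0, 5, 42 → max 42
A3 regrets: 26, 25, 0 → max 26
Smallest max regret = 26 → A3.

A3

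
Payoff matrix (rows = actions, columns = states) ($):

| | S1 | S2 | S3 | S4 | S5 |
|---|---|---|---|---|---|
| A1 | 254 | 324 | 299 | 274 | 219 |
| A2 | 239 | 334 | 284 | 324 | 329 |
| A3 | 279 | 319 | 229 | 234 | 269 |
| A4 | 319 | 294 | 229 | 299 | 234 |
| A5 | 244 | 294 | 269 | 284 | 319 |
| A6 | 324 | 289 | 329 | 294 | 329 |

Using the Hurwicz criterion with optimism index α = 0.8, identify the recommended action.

A6

A1: 0.8·324 + 0.2·219 = 303
A2: 0.8·334 + 0.2·239 = 315
A3: 0.8·319 + 0.2·229 = 301
A4: 0.8·319 + 0.2·229 = 301
A5: 0.8·319 + 0.2·244 = 304
A6: 0.8·329 + 0.2·289 = 321
Highest Hurwicz score = 321 → A6.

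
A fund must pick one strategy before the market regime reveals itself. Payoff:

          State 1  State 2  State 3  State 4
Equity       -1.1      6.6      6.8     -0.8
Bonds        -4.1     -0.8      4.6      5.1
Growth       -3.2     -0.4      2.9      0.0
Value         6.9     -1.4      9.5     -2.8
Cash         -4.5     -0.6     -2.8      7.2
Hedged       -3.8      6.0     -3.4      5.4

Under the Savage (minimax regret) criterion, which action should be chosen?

Column bests: State 1=6.9, State 2=6.6, State 3=9.5, State 4=7.2.
Equity regrets: 8.0, 0.0, 2.7, 8.0 → max 8.0
Bonds regrets: 11.0, 7.4, 4.9, 2.1 → max 11.0
Growth regrets: 10.1, 7.0, 6.6, 7.2 → max 10.1
Value regrets: 0.0, 8.0, 0.0, 10.0 → max 10.0
Cash regrets: 11.4, 7.2, 12.3, 0.0 → max 12.3
Hedged regrets: 10.7, 0.6, 12.9, 1.8 → max 12.9
Smallest max regret = 8.0 → Equity.

Equity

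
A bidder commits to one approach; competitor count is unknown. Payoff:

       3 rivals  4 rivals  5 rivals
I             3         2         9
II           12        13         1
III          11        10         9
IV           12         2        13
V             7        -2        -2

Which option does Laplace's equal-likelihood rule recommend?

III

Row averages: I=14/3, II=26/3, III=10, IV=9, V=1
Highest average = 10 → III.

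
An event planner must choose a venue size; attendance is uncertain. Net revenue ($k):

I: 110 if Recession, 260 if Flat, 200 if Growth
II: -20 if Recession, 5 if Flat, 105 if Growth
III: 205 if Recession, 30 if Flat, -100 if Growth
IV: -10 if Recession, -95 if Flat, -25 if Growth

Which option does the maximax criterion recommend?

I

Row maxima: I=260, II=105, III=205, IV=-10
Best best-case = 260 → I.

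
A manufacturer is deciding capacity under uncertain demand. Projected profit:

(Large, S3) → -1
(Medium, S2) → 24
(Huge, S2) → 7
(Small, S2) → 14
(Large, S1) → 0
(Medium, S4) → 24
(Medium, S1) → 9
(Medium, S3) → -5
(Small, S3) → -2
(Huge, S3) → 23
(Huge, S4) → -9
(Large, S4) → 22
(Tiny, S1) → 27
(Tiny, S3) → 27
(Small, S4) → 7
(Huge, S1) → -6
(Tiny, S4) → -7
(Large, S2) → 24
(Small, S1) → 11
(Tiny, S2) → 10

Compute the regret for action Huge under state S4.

33

Best payoff under S4 is 24.
Regret = 24 − (-9) = 33.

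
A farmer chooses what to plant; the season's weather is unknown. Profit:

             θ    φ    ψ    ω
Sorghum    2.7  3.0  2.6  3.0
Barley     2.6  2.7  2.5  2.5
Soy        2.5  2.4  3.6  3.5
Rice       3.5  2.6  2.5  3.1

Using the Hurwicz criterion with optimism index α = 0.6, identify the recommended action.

Sorghum: 0.6·3.0 + 0.4·2.6 = 2.84
Barley: 0.6·2.7 + 0.4·2.5 = 2.62
Soy: 0.6·3.6 + 0.4·2.4 = 3.12
Rice: 0.6·3.5 + 0.4·2.5 = 3.1
Highest Hurwicz score = 3.12 → Soy.

Soy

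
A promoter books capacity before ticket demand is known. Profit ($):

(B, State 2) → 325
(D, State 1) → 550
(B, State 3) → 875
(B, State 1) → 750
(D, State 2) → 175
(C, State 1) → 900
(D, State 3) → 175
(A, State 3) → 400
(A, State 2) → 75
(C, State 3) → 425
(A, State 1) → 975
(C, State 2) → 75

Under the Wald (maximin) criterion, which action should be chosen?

Row minima: A=75, B=325, C=75, D=175
Best worst-case = 325 → B.

B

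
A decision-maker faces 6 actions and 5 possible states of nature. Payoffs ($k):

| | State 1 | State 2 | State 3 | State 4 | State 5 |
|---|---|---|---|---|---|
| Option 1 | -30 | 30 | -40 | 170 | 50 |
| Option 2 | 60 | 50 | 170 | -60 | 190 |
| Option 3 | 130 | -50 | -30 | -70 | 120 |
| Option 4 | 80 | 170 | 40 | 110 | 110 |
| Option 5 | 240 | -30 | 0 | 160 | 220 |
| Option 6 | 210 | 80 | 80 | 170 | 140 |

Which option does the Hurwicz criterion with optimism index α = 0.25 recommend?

Option 6

Option 1: 0.25·170 + 0.75·(-40) = 12.5
Option 2: 0.25·190 + 0.75·(-60) = 2.5
Option 3: 0.25·130 + 0.75·(-70) = -20
Option 4: 0.25·170 + 0.75·40 = 72.5
Option 5: 0.25·240 + 0.75·(-30) = 37.5
Option 6: 0.25·210 + 0.75·80 = 112.5
Highest Hurwicz score = 112.5 → Option 6.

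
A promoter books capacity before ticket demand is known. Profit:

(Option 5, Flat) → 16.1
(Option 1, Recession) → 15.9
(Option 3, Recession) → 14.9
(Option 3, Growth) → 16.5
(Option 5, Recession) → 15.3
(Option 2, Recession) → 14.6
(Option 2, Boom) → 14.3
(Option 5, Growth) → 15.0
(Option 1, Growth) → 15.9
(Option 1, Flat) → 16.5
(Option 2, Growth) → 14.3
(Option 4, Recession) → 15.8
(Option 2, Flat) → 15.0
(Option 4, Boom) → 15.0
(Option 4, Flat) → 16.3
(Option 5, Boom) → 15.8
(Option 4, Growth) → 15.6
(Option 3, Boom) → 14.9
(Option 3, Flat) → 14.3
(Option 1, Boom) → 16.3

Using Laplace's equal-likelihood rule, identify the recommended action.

Option 1

Row averages: Option 1=16.15, Option 2=14.55, Option 3=15.15, Option 4=15.675, Option 5=15.55
Highest average = 16.15 → Option 1.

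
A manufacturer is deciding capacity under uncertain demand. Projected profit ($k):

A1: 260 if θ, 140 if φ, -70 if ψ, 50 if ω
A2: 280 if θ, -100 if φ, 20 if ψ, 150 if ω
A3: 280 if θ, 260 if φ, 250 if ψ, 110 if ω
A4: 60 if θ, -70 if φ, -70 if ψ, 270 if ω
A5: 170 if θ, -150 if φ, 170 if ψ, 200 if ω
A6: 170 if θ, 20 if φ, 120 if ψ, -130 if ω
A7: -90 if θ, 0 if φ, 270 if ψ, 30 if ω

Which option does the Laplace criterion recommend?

Row averages: A1=95, A2=87.5, A3=225, A4=47.5, A5=97.5, A6=45, A7=52.5
Highest average = 225 → A3.

A3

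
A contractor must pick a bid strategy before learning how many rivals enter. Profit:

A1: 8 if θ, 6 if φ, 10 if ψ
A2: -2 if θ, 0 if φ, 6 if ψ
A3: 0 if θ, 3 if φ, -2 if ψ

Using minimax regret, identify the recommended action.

Column bests: θ=8, φ=6, ψ=10.
A1 regrets: 0, 0, 0 → max 0
A2 regrets: 10, 6, 4 → max 10
A3 regrets: 8, 3, 12 → max 12
Smallest max regret = 0 → A1.

A1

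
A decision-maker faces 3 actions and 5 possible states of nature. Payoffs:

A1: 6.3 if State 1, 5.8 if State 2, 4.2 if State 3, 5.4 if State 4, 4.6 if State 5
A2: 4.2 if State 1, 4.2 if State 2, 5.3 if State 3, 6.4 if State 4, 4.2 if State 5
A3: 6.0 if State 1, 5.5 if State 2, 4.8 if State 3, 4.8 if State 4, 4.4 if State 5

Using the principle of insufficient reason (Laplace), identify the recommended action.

A1

Row averages: A1=5.26, A2=4.86, A3=5.1
Highest average = 5.26 → A1.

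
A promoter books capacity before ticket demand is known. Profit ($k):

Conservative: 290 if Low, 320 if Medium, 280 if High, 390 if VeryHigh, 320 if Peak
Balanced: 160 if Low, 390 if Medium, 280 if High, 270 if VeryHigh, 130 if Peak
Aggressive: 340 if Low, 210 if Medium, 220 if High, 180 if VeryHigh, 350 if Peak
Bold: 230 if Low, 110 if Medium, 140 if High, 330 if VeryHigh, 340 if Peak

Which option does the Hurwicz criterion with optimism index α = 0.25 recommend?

Conservative: 0.25·390 + 0.75·280 = 307.5
Balanced: 0.25·390 + 0.75·130 = 195
Aggressive: 0.25·350 + 0.75·180 = 222.5
Bold: 0.25·340 + 0.75·110 = 167.5
Highest Hurwicz score = 307.5 → Conservative.

Conservative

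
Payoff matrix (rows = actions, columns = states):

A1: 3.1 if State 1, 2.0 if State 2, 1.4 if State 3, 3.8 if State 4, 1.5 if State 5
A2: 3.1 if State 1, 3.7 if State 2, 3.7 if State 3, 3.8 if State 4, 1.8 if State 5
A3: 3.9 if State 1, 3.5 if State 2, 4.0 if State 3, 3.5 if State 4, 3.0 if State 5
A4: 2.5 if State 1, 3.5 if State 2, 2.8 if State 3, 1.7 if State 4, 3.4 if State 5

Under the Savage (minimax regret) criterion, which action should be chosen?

A3

Column bests: State 1=3.9, State 2=3.7, State 3=4.0, State 4=3.8, State 5=3.4.
A1 regrets: 0.8, 1.7, 2.6, 0.0, 1.9 → max 2.6
A2 regrets: 0.8, 0.0, 0.3, 0.0, 1.6 → max 1.6
A3 regrets: 0.0, 0.2, 0.0, 0.3, 0.4 → max 0.4
A4 regrets: 1.4, 0.2, 1.2, 2.1, 0.0 → max 2.1
Smallest max regret = 0.4 → A3.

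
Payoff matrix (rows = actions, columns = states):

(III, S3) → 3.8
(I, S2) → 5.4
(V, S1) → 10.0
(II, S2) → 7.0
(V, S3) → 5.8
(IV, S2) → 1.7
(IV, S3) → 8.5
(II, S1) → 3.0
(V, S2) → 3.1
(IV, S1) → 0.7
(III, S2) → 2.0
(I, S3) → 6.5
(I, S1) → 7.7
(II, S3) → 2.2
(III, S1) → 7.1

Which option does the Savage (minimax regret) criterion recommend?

I

Column bests: S1=10.0, S2=7.0, S3=8.5.
I regrets: 2.3, 1.6, 2.0 → max 2.3
II regrets: 7.0, 0.0, 6.3 → max 7.0
III regrets: 2.9, 5.0, 4.7 → max 5.0
IV regrets: 9.3, 5.3, 0.0 → max 9.3
V regrets: 0.0, 3.9, 2.7 → max 3.9
Smallest max regret = 2.3 → I.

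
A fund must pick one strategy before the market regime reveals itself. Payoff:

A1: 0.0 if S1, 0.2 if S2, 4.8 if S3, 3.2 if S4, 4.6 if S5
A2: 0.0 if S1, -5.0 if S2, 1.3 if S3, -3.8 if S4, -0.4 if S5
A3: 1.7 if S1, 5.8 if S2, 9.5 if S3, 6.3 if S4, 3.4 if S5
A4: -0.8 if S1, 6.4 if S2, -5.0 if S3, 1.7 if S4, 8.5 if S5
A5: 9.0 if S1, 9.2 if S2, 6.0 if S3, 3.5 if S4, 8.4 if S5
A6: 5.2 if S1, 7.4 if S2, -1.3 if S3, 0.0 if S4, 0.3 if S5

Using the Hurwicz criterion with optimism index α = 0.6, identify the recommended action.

A1: 0.6·4.8 + 0.4·0.0 = 2.88
A2: 0.6·1.3 + 0.4·(-5.0) = -1.22
A3: 0.6·9.5 + 0.4·1.7 = 6.38
A4: 0.6·8.5 + 0.4·(-5.0) = 3.1
A5: 0.6·9.2 + 0.4·3.5 = 6.92
A6: 0.6·7.4 + 0.4·(-1.3) = 3.92
Highest Hurwicz score = 6.92 → A5.

A5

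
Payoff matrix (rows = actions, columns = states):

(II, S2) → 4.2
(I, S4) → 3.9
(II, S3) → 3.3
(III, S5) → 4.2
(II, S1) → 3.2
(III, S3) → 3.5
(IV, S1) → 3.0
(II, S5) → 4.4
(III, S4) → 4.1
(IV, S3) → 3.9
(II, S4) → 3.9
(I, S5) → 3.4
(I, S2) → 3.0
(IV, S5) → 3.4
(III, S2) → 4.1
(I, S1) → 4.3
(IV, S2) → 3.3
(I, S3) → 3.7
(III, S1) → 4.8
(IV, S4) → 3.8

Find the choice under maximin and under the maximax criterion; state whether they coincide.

maximin → III; maximax → III (agree)

Row minima: I=3.0, II=3.2, III=3.5, IV=3.0
Best worst-case = 3.5 → III.
Row maxima: I=4.3, II=4.4, III=4.8, IV=3.9
Best best-case = 4.8 → III.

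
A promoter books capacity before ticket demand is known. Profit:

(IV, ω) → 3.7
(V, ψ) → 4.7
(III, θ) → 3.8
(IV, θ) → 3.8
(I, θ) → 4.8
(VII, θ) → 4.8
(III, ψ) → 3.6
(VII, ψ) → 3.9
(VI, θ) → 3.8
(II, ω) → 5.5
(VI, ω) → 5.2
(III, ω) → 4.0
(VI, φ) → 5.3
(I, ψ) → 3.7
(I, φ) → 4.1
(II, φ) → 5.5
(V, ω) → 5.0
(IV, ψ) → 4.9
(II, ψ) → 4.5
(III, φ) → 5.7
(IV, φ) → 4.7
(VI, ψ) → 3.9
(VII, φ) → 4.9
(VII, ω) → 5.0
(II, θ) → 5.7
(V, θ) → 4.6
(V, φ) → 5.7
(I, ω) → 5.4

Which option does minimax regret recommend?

Column bests: θ=5.7, φ=5.7, ψ=4.9, ω=5.5.
I regrets: 0.9, 1.6, 1.2, 0.1 → max 1.6
II regrets: 0.0, 0.2, 0.4, 0.0 → max 0.4
III regrets: 1.9, 0.0, 1.3, 1.5 → max 1.9
IV regrets: 1.9, 1.0, 0.0, 1.8 → max 1.9
V regrets: 1.1, 0.0, 0.2, 0.5 → max 1.1
VI regrets: 1.9, 0.4, 1.0, 0.3 → max 1.9
VII regrets: 0.9, 0.8, 1.0, 0.5 → max 1.0
Smallest max regret = 0.4 → II.

II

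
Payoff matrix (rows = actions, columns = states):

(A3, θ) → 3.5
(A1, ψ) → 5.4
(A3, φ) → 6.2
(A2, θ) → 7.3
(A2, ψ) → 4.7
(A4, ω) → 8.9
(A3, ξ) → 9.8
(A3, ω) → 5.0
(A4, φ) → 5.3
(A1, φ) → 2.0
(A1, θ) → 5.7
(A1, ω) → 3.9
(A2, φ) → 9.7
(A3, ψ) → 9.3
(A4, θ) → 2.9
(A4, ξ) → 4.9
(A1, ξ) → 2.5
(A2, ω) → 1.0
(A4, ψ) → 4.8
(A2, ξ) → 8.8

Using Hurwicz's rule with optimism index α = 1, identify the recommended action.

A1: 1·5.7 + 0·2.0 = 5.7
A2: 1·9.7 + 0·1.0 = 9.7
A3: 1·9.8 + 0·3.5 = 9.8
A4: 1·8.9 + 0·2.9 = 8.9
Highest Hurwicz score = 9.8 → A3.

A3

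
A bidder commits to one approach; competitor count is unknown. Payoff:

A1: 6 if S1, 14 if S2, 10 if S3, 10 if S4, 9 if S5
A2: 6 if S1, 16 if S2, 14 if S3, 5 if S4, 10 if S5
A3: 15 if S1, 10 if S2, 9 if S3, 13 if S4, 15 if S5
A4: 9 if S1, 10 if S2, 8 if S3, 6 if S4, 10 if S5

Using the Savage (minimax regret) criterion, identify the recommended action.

Column bests: S1=15, S2=16, S3=14, S4=13, S5=15.
A1 regrets: 9, 2, 4, 3, 6 → max 9
A2 regrets: 9, 0, 0, 8, 5 → max 9
A3 regrets: 0, 6, 5, 0, 0 → max 6
A4 regrets: 6, 6, 6, 7, 5 → max 7
Smallest max regret = 6 → A3.

A3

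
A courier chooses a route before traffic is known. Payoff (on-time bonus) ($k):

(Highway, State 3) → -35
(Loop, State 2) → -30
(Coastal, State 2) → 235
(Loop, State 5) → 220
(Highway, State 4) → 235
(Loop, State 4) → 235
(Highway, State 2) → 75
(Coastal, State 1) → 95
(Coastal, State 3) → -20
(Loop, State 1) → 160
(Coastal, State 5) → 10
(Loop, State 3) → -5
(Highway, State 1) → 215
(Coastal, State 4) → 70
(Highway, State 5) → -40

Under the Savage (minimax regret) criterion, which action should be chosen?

Column bests: State 1=215, State 2=235, State 3=-5, State 4=235, State 5=220.
Loop regrets: 55, 265, 0, 0, 0 → max 265
Highway regrets: 0, 160, 30, 0, 260 → max 260
Coastal regrets: 120, 0, 15, 165, 210 → max 210
Smallest max regret = 210 → Coastal.

Coastal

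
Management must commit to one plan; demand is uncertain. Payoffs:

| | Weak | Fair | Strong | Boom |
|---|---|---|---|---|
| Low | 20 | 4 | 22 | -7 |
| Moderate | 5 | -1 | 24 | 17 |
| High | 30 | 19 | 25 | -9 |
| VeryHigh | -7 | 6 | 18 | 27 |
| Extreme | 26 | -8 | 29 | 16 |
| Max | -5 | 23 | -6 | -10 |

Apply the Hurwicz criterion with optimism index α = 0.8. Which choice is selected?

Low: 0.8·22 + 0.2·(-7) = 16.2
Moderate: 0.8·24 + 0.2·(-1) = 19
High: 0.8·30 + 0.2·(-9) = 22.2
VeryHigh: 0.8·27 + 0.2·(-7) = 20.2
Extreme: 0.8·29 + 0.2·(-8) = 21.6
Max: 0.8·23 + 0.2·(-10) = 16.4
Highest Hurwicz score = 22.2 → High.

High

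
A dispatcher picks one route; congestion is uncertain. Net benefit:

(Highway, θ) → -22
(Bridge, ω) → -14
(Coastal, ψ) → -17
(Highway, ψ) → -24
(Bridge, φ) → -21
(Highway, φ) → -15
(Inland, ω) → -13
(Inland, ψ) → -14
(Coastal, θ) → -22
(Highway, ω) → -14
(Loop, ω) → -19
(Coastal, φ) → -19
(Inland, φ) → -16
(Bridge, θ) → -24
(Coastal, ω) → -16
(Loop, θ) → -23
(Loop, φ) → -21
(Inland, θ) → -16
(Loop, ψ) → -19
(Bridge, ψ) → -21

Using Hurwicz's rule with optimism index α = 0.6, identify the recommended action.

Loop: 0.6·(-19) + 0.4·(-23) = -20.6
Inland: 0.6·(-13) + 0.4·(-16) = -14.2
Highway: 0.6·(-14) + 0.4·(-24) = -18
Coastal: 0.6·(-16) + 0.4·(-22) = -18.4
Bridge: 0.6·(-14) + 0.4·(-24) = -18
Highest Hurwicz score = -14.2 → Inland.

Inland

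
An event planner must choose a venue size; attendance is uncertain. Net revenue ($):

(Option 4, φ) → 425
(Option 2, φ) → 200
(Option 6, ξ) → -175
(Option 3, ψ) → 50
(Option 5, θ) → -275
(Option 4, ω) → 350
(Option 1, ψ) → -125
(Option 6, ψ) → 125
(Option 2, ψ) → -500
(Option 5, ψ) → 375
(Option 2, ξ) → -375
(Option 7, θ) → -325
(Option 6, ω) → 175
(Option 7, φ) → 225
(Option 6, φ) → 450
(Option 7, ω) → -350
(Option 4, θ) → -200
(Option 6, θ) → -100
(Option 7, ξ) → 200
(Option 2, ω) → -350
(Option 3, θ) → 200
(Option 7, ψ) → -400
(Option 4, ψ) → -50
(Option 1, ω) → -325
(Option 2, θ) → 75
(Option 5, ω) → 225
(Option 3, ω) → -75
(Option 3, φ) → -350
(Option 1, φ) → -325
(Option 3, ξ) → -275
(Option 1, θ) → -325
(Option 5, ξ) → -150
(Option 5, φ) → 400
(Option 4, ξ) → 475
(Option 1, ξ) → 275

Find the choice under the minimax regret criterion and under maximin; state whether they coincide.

Column bests: θ=200, φ=450, ψ=375, ω=350, ξ=475.
Option 1 regrets: 525, 775, 500, 675, 200 → max 775
Option 2 regrets: 125, 250, 875, 700, 850 → max 875
Option 3 regrets: 0, 800, 325, 425, 750 → max 800
Option 4 regrets: 400, 25, 425, 0, 0 → max 425
Option 5 regrets: 475, 50, 0, 125, 625 → max 625
Option 6 regrets: 300, 0, 250, 175, 650 → max 650
Option 7 regrets: 525, 225, 775, 700, 275 → max 775
Smallest max regret = 425 → Option 4.
Row minima: Option 1=-325, Option 2=-500, Option 3=-350, Option 4=-200, Option 5=-275, Option 6=-175, Option 7=-400
Best worst-case = -175 → Option 6.

minimax regret → Option 4; maximin → Option 6 (disagree)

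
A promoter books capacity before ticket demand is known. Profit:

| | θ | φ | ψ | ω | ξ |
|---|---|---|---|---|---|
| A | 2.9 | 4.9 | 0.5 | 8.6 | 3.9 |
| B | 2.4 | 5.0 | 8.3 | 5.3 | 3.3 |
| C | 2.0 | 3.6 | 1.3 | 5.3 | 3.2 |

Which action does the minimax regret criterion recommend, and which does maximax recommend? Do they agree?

minimax regret → B; maximax → A (disagree)

Column bests: θ=2.9, φ=5.0, ψ=8.3, ω=8.6, ξ=3.9.
A regrets: 0.0, 0.1, 7.8, 0.0, 0.0 → max 7.8
B regrets: 0.5, 0.0, 0.0, 3.3, 0.6 → max 3.3
C regrets: 0.9, 1.4, 7.0, 3.3, 0.7 → max 7.0
Smallest max regret = 3.3 → B.
Row maxima: A=8.6, B=8.3, C=5.3
Best best-case = 8.6 → A.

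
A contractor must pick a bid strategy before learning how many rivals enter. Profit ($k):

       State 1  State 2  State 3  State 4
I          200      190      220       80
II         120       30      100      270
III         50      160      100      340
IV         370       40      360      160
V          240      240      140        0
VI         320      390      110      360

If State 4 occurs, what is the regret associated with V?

Best payoff under State 4 is 360.
Regret = 360 − 0 = 360.

360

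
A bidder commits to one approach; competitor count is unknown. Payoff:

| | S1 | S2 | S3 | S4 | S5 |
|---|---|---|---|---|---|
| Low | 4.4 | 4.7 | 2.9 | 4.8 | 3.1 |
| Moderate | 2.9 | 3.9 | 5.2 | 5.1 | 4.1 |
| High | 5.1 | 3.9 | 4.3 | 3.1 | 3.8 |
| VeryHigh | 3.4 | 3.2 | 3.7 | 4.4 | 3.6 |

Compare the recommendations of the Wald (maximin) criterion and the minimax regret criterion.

maximin → VeryHigh; minimax regret → VeryHigh (agree)

Row minima: Low=2.9, Moderate=2.9, High=3.1, VeryHigh=3.2
Best worst-case = 3.2 → VeryHigh.
Column bests: S1=5.1, S2=4.7, S3=5.2, S4=5.1, S5=4.1.
Low regrets: 0.7, 0.0, 2.3, 0.3, 1.0 → max 2.3
Moderate regrets: 2.2, 0.8, 0.0, 0.0, 0.0 → max 2.2
High regrets: 0.0, 0.8, 0.9, 2.0, 0.3 → max 2.0
VeryHigh regrets: 1.7, 1.5, 1.5, 0.7, 0.5 → max 1.7
Smallest max regret = 1.7 → VeryHigh.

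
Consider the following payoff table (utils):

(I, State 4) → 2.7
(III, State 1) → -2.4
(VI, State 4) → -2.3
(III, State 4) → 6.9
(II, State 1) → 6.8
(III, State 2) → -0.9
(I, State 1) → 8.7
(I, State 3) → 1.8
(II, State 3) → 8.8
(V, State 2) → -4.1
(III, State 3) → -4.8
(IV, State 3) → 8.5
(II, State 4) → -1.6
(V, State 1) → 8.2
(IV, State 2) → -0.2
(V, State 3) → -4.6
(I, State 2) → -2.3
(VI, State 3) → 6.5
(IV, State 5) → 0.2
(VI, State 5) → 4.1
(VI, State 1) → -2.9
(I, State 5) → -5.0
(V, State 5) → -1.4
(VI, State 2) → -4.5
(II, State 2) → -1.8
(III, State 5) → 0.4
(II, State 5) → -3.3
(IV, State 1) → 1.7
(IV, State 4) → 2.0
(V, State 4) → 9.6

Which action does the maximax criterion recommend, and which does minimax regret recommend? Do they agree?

maximax → V; minimax regret → IV (disagree)

Row maxima: I=8.7, II=8.8, III=6.9, IV=8.5, V=9.6, VI=6.5
Best best-case = 9.6 → V.
Column bests: State 1=8.7, State 2=-0.2, State 3=8.8, State 4=9.6, State 5=4.1.
I regrets: 0.0, 2.1, 7.0, 6.9, 9.1 → max 9.1
II regrets: 1.9, 1.6, 0.0, 11.2, 7.4 → max 11.2
III regrets: 11.1, 0.7, 13.6, 2.7, 3.7 → max 13.6
IV regrets: 7.0, 0.0, 0.3, 7.6, 3.9 → max 7.6
V regrets: 0.5, 3.9, 13.4, 0.0, 5.5 → max 13.4
VI regrets: 11.6, 4.3, 2.3, 11.9, 0.0 → max 11.9
Smallest max regret = 7.6 → IV.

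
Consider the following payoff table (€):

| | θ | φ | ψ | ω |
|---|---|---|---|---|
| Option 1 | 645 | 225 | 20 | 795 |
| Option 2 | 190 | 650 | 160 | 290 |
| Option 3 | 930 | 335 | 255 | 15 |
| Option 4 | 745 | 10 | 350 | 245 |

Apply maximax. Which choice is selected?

Option 3

Row maxima: Option 1=795, Option 2=650, Option 3=930, Option 4=745
Best best-case = 930 → Option 3.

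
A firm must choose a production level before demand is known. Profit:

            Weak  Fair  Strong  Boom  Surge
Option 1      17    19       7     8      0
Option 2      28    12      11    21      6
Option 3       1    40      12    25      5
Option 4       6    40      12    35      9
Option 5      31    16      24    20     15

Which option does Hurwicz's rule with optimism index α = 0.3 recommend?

Option 5

Option 1: 0.3·19 + 0.7·0 = 5.7
Option 2: 0.3·28 + 0.7·6 = 12.6
Option 3: 0.3·40 + 0.7·1 = 12.7
Option 4: 0.3·40 + 0.7·6 = 16.2
Option 5: 0.3·31 + 0.7·15 = 19.8
Highest Hurwicz score = 19.8 → Option 5.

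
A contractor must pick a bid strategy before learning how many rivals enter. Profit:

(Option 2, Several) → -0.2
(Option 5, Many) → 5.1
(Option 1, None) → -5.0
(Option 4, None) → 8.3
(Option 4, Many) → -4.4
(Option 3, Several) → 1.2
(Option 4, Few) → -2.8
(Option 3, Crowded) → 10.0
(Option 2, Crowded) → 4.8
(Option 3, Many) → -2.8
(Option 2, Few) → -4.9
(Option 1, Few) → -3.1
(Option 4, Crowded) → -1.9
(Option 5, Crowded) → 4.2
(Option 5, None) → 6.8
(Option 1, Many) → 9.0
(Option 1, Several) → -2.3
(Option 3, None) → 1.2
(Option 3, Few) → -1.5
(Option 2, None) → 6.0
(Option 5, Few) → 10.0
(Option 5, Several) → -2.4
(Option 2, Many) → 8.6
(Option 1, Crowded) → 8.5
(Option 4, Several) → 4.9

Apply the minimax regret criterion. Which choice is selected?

Option 5

Column bests: None=8.3, Few=10.0, Several=4.9, Many=9.0, Crowded=10.0.
Option 1 regrets: 13.3, 13.1, 7.2, 0.0, 1.5 → max 13.3
Option 2 regrets: 2.3, 14.9, 5.1, 0.4, 5.2 → max 14.9
Option 3 regrets: 7.1, 11.5, 3.7, 11.8, 0.0 → max 11.8
Option 4 regrets: 0.0, 12.8, 0.0, 13.4, 11.9 → max 13.4
Option 5 regrets: 1.5, 0.0, 7.3, 3.9, 5.8 → max 7.3
Smallest max regret = 7.3 → Option 5.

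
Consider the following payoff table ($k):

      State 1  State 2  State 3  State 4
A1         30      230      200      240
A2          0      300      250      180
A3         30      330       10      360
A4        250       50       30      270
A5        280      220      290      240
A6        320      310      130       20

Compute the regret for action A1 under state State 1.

Best payoff under State 1 is 320.
Regret = 320 − 30 = 290.

290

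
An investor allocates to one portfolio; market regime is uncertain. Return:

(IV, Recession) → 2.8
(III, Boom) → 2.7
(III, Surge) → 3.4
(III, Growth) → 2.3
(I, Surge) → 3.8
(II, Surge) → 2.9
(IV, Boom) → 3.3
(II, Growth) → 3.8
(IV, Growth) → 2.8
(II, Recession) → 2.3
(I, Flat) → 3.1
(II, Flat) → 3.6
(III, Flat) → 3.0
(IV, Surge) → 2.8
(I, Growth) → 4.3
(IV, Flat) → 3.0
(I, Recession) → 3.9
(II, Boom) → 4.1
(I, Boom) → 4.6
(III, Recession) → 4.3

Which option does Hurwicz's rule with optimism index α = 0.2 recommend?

I

I: 0.2·4.6 + 0.8·3.1 = 3.4
II: 0.2·4.1 + 0.8·2.3 = 2.66
III: 0.2·4.3 + 0.8·2.3 = 2.7
IV: 0.2·3.3 + 0.8·2.8 = 2.9
Highest Hurwicz score = 3.4 → I.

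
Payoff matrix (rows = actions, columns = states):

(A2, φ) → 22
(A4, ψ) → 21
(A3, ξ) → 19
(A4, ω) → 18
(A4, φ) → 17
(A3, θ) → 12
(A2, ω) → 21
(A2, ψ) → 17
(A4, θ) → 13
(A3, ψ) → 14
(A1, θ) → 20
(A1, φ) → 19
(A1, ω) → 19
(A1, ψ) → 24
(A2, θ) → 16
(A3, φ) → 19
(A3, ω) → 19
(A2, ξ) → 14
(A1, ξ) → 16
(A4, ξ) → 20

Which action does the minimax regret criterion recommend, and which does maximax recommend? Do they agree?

minimax regret → A1; maximax → A1 (agree)

Column bests: θ=20, φ=22, ψ=24, ω=21, ξ=20.
A1 regrets: 0, 3, 0, 2, 4 → max 4
A2 regrets: 4, 0, 7, 0, 6 → max 7
A3 regrets: 8, 3, 10, 2, 1 → max 10
A4 regrets: 7, 5, 3, 3, 0 → max 7
Smallest max regret = 4 → A1.
Row maxima: A1=24, A2=22, A3=19, A4=21
Best best-case = 24 → A1.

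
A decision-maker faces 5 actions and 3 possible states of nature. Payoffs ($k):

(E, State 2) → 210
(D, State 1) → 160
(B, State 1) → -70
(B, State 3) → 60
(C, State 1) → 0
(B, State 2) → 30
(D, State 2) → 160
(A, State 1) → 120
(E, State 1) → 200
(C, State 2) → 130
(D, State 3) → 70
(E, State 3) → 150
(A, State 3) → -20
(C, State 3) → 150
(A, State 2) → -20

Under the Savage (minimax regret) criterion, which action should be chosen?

E

Column bests: State 1=200, State 2=210, State 3=150.
A regrets: 80, 230, 170 → max 230
B regrets: 270, 180, 90 → max 270
C regrets: 200, 80, 0 → max 200
D regrets: 40, 50, 80 → max 80
E regrets: 0, 0, 0 → max 0
Smallest max regret = 0 → E.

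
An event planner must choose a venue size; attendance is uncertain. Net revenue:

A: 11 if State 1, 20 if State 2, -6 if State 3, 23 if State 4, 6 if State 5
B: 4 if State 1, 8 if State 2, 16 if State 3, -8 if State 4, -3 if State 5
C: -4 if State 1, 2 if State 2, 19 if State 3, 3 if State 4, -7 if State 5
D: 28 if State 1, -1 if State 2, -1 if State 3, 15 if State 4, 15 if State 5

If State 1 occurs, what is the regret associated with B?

24

Best payoff under State 1 is 28.
Regret = 28 − 4 = 24.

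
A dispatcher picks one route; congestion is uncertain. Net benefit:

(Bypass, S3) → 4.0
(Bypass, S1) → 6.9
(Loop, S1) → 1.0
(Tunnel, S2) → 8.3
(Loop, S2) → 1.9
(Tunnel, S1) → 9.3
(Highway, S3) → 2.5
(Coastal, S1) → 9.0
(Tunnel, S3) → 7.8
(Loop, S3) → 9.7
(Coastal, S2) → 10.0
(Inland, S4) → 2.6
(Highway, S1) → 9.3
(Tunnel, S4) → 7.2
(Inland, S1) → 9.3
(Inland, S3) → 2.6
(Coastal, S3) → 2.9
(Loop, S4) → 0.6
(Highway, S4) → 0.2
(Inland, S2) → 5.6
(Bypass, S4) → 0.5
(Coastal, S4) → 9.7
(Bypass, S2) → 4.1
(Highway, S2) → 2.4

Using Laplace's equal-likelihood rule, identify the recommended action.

Row averages: Tunnel=8.15, Bypass=3.875, Highway=3.6, Inland=5.025, Coastal=7.9, Loop=3.3
Highest average = 8.15 → Tunnel.

Tunnel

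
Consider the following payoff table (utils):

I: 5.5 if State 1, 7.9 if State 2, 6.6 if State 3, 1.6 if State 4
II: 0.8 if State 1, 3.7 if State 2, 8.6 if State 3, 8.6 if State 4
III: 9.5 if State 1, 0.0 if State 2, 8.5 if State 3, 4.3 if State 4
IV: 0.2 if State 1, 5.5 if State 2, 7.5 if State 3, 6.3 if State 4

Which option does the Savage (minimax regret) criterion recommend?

I

Column bests: State 1=9.5, State 2=7.9, State 3=8.6, State 4=8.6.
I regrets: 4.0, 0.0, 2.0, 7.0 → max 7.0
II regrets: 8.7, 4.2, 0.0, 0.0 → max 8.7
III regrets: 0.0, 7.9, 0.1, 4.3 → max 7.9
IV regrets: 9.3, 2.4, 1.1, 2.3 → max 9.3
Smallest max regret = 7.0 → I.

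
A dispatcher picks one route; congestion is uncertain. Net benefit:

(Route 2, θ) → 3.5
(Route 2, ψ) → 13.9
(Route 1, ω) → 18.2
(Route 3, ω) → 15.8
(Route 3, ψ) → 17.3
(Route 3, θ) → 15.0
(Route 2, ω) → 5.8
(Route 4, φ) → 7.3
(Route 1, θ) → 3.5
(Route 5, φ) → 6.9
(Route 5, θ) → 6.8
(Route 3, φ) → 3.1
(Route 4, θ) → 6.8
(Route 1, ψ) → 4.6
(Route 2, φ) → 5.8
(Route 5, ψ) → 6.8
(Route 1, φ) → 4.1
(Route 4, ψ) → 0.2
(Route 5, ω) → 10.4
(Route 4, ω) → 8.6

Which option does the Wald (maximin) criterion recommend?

Route 5

Row minima: Route 1=3.5, Route 2=3.5, Route 3=3.1, Route 4=0.2, Route 5=6.8
Best worst-case = 6.8 → Route 5.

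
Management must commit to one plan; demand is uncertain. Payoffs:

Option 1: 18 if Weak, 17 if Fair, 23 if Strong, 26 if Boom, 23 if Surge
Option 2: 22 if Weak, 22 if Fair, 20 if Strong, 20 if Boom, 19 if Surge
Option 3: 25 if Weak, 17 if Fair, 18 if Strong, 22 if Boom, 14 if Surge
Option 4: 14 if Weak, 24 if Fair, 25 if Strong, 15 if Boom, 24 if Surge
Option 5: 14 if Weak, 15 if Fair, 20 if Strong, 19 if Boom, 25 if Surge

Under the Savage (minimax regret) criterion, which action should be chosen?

Option 2

Column bests: Weak=25, Fair=24, Strong=25, Boom=26, Surge=25.
Option 1 regrets: 7, 7, 2, 0, 2 → max 7
Option 2 regrets: 3, 2, 5, 6, 6 → max 6
Option 3 regrets: 0, 7, 7, 4, 11 → max 11
Option 4 regrets: 11, 0, 0, 11, 1 → max 11
Option 5 regrets: 11, 9, 5, 7, 0 → max 11
Smallest max regret = 6 → Option 2.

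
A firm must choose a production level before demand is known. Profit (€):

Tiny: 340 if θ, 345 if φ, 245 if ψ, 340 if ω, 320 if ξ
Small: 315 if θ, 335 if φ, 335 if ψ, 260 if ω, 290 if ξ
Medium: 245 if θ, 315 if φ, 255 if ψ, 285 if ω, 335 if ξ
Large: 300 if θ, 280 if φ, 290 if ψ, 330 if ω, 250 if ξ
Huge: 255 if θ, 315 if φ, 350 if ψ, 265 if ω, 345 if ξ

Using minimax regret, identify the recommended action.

Column bests: θ=340, φ=345, ψ=350, ω=340, ξ=345.
Tiny regrets: 0, 0, 105, 0, 25 → max 105
Small regrets: 25, 10, 15, 80, 55 → max 80
Medium regrets: 95, 30, 95, 55, 10 → max 95
Large regrets: 40, 65, 60, 10, 95 → max 95
Huge regrets: 85, 30, 0, 75, 0 → max 85
Smallest max regret = 80 → Small.

Small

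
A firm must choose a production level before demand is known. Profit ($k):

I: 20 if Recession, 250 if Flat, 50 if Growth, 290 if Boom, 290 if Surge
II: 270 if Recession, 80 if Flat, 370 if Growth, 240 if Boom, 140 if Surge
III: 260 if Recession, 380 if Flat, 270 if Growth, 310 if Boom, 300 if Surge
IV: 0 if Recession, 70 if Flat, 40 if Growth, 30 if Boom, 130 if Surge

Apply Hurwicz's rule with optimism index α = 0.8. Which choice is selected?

III

I: 0.8·290 + 0.2·20 = 236
II: 0.8·370 + 0.2·80 = 312
III: 0.8·380 + 0.2·260 = 356
IV: 0.8·130 + 0.2·0 = 104
Highest Hurwicz score = 356 → III.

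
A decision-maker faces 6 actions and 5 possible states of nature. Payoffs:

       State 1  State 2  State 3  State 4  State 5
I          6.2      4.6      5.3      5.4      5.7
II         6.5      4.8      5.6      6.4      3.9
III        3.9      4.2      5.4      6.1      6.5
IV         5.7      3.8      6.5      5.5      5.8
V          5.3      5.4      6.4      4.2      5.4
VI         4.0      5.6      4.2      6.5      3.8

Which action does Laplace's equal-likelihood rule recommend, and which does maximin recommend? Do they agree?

Row averages: I=5.44, II=5.44, III=5.22, IV=5.46, V=5.34, VI=4.82
Highest average = 5.46 → IV.
Row minima: I=4.6, II=3.9, III=3.9, IV=3.8, V=4.2, VI=3.8
Best worst-case = 4.6 → I.

laplace → IV; maximin → I (disagree)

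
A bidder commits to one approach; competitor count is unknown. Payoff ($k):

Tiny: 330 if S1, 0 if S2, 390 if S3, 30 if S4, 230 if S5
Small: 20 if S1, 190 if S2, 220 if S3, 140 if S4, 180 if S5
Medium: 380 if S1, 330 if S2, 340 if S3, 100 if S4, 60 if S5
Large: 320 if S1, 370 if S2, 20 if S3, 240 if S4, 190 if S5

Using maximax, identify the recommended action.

Row maxima: Tiny=390, Small=220, Medium=380, Large=370
Best best-case = 390 → Tiny.

Tiny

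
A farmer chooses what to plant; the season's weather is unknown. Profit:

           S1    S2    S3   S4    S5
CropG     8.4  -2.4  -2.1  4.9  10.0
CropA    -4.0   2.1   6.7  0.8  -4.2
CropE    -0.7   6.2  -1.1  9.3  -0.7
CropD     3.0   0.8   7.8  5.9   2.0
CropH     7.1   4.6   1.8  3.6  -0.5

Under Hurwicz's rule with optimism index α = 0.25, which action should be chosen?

CropG: 0.25·10.0 + 0.75·(-2.4) = 0.7
CropA: 0.25·6.7 + 0.75·(-4.2) = -1.475
CropE: 0.25·9.3 + 0.75·(-1.1) = 1.5
CropD: 0.25·7.8 + 0.75·0.8 = 2.55
CropH: 0.25·7.1 + 0.75·(-0.5) = 1.4
Highest Hurwicz score = 2.55 → CropD.

CropD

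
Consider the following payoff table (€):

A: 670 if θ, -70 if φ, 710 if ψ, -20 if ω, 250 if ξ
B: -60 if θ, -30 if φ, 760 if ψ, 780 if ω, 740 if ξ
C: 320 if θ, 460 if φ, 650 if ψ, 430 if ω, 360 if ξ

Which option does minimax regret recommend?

C

Column bests: θ=670, φ=460, ψ=760, ω=780, ξ=740.
A regrets: 0, 530, 50, 800, 490 → max 800
B regrets: 730, 490, 0, 0, 0 → max 730
C regrets: 350, 0, 110, 350, 380 → max 380
Smallest max regret = 380 → C.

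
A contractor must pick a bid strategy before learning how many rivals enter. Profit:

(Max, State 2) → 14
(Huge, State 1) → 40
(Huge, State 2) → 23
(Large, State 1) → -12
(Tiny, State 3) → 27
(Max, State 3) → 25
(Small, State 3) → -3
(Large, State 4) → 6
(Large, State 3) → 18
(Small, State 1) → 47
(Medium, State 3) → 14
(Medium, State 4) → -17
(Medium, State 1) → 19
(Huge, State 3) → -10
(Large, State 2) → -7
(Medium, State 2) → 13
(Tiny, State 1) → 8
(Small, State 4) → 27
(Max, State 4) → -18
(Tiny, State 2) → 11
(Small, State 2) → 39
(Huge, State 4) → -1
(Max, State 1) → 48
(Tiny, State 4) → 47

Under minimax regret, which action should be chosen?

Small

Column bests: State 1=48, State 2=39, State 3=27, State 4=47.
Tiny regrets: 40, 28, 0, 0 → max 40
Small regrets: 1, 0, 30, 20 → max 30
Medium regrets: 29, 26, 13, 64 → max 64
Large regrets: 60, 46, 9, 41 → max 60
Huge regrets: 8, 16, 37, 48 → max 48
Max regrets: 0, 25, 2, 65 → max 65
Smallest max regret = 30 → Small.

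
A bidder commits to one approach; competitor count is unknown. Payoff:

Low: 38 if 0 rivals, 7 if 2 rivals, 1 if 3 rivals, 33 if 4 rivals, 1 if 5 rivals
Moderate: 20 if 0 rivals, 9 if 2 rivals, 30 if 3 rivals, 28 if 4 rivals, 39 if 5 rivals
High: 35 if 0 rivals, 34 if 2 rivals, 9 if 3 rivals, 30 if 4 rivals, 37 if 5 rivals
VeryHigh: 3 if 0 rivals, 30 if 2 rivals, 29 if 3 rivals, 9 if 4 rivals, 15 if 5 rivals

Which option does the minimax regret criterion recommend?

Column bests: 0 rivals=38, 2 rivals=34, 3 rivals=30, 4 rivals=33, 5 rivals=39.
Low regrets: 0, 27, 29, 0, 38 → max 38
Moderate regrets: 18, 25, 0, 5, 0 → max 25
High regrets: 3, 0, 21, 3, 2 → max 21
VeryHigh regrets: 35, 4, 1, 24, 24 → max 35
Smallest max regret = 21 → High.

High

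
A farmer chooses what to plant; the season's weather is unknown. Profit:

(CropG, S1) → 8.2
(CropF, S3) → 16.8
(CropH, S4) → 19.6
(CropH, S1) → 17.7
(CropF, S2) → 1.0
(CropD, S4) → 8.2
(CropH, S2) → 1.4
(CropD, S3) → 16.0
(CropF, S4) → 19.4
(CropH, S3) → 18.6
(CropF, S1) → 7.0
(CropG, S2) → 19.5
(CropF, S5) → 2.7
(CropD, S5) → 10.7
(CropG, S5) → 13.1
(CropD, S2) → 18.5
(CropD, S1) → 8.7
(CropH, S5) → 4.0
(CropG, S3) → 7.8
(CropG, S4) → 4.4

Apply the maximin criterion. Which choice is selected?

CropD

Row minima: CropG=4.4, CropD=8.2, CropH=1.4, CropF=1.0
Best worst-case = 8.2 → CropD.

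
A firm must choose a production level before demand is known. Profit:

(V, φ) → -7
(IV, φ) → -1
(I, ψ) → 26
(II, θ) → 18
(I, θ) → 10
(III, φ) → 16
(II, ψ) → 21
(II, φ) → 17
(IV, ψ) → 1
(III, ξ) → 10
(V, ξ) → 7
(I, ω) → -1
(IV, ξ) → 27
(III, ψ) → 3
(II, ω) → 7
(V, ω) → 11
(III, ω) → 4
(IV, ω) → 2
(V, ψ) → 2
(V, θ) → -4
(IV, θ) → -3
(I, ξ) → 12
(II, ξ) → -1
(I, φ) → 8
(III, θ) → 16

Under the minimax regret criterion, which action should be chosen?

Column bests: θ=18, φ=17, ψ=26, ω=11, ξ=27.
I regrets: 8, 9, 0, 12, 15 → max 15
II regrets: 0, 0, 5, 4, 28 → max 28
III regrets: 2, 1, 23, 7, 17 → max 23
IV regrets: 21, 18, 25, 9, 0 → max 25
V regrets: 22, 24, 24, 0, 20 → max 24
Smallest max regret = 15 → I.

I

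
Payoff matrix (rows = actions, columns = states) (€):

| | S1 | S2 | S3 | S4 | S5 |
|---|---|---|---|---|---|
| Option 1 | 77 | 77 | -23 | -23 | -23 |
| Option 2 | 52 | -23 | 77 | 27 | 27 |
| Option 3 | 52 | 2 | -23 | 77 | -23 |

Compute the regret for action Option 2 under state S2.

100

Best payoff under S2 is 77.
Regret = 77 − (-23) = 100.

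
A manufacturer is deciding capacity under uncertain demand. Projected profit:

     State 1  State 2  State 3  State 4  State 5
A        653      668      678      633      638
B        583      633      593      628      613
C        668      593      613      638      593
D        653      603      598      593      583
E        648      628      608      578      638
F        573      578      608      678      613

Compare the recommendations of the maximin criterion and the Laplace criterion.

maximin → A; laplace → A (agree)

Row minima: A=633, B=583, C=593, D=583, E=578, F=573
Best worst-case = 633 → A.
Row averages: A=654, B=610, C=621, D=606, E=620, F=610
Highest average = 654 → A.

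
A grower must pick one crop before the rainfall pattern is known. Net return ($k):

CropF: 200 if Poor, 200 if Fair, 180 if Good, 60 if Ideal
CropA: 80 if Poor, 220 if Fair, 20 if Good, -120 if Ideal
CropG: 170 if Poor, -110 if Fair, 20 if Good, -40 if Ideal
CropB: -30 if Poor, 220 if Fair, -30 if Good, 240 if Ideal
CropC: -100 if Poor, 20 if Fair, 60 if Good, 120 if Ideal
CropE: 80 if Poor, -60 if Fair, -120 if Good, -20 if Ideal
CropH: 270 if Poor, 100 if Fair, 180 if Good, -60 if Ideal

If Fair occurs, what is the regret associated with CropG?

Best payoff under Fair is 220.
Regret = 220 − (-110) = 330.

330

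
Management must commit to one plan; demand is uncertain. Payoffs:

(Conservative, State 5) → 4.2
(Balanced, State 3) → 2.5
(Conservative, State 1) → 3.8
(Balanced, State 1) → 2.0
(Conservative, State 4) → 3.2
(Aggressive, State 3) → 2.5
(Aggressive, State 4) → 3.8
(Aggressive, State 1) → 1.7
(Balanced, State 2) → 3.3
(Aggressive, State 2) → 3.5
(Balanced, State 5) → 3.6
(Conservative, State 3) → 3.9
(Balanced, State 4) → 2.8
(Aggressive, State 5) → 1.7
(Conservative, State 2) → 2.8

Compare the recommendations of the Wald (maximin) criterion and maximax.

maximin → Conservative; maximax → Conservative (agree)

Row minima: Conservative=2.8, Balanced=2.0, Aggressive=1.7
Best worst-case = 2.8 → Conservative.
Row maxima: Conservative=4.2, Balanced=3.6, Aggressive=3.8
Best best-case = 4.2 → Conservative.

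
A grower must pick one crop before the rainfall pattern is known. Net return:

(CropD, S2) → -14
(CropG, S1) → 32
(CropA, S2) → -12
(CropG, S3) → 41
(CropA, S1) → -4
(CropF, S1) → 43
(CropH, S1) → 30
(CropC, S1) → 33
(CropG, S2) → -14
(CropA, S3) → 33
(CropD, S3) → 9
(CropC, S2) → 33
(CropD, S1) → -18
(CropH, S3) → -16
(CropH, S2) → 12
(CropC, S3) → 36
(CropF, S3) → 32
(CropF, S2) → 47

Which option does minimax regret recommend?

CropF

Column bests: S1=43, S2=47, S3=41.
CropA regrets: 47, 59, 8 → max 59
CropG regrets: 11, 61, 0 → max 61
CropF regrets: 0, 0, 9 → max 9
CropD regrets: 61, 61, 32 → max 61
CropC regrets: 10, 14, 5 → max 14
CropH regrets: 13, 35, 57 → max 57
Smallest max regret = 9 → CropF.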